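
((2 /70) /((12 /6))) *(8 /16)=1/140 = 0.01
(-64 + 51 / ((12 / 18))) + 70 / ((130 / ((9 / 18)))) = 166/13 = 12.77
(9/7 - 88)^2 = 368449/49 = 7519.37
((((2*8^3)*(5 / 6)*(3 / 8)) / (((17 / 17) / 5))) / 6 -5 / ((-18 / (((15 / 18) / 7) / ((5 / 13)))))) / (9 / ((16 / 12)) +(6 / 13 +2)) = 2621645/90531 = 28.96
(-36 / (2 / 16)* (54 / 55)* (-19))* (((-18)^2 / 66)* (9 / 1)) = 143607168/605 = 237367.22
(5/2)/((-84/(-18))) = 15/28 = 0.54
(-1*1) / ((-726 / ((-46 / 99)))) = -23/35937 = 0.00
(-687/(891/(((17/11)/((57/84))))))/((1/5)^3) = -13625500/62073 = -219.51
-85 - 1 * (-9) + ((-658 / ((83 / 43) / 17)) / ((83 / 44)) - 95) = -22341931/6889 = -3243.13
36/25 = 1.44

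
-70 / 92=-35/46 = -0.76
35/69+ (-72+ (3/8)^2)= -315091/4416 = -71.35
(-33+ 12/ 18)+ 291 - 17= 725/3 = 241.67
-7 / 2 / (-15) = 7/30 = 0.23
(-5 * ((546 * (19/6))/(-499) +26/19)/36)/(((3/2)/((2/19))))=99385/4863753 = 0.02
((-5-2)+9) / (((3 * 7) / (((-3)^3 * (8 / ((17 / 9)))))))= -1296/119 = -10.89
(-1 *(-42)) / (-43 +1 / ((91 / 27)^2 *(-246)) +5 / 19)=-541875516/551386721 = -0.98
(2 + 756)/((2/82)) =31078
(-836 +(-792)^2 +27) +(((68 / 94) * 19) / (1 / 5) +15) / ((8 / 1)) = 235551015/376 = 626465.47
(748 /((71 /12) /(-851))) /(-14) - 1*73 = 3783007/497 = 7611.68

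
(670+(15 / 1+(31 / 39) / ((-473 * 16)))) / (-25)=-202179089/7378800 = -27.40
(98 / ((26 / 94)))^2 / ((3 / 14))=297013304/507 = 585825.06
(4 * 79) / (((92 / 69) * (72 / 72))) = 237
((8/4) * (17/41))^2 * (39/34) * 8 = 10608/1681 = 6.31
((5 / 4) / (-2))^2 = 25/64 = 0.39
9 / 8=1.12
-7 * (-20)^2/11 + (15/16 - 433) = -120843/176 = -686.61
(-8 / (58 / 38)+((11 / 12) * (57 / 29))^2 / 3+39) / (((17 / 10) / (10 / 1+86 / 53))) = 541482865/2273223 = 238.20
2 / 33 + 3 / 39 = 59/429 = 0.14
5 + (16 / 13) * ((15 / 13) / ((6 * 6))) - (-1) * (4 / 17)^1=45463/8619 = 5.27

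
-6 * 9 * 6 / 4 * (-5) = 405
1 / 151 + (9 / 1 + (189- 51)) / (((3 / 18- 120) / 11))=-1464283/108569 = -13.49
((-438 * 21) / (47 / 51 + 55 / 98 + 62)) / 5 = -45971604/1586435 = -28.98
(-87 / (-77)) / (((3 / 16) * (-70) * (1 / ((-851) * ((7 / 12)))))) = 49358/1155 = 42.73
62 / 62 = 1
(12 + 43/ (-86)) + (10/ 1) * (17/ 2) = 193/2 = 96.50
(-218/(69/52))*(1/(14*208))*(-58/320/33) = 3161/10200960 = 0.00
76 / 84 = 0.90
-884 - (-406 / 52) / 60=-1378837/1560 = -883.87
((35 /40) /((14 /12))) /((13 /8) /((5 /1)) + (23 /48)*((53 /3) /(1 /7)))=540/42899 = 0.01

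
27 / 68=0.40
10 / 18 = 5/9 = 0.56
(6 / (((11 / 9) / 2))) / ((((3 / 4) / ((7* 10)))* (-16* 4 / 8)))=-1260/11 = -114.55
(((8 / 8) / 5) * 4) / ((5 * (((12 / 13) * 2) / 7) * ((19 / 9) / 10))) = 273/95 = 2.87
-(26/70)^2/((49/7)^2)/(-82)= 169/4922050 = 0.00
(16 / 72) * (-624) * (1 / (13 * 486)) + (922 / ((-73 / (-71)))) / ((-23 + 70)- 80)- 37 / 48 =-261941597/9366192 = -27.97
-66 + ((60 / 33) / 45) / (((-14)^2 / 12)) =-106718/1617 = -66.00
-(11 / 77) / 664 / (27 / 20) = -5/31374 = 0.00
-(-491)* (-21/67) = -10311/67 = -153.90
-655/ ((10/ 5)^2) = -655/4 = -163.75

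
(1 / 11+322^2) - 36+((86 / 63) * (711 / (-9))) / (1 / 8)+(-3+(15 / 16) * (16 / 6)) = 142459817/1386 = 102784.86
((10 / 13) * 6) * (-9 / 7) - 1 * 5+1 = -904/91 = -9.93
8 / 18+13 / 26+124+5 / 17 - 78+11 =17821/306 = 58.24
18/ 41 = 0.44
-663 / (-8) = 663/8 = 82.88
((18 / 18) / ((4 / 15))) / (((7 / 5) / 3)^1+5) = 0.69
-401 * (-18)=7218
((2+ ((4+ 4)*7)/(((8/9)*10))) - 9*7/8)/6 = 17/240 = 0.07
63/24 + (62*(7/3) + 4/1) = 3631/24 = 151.29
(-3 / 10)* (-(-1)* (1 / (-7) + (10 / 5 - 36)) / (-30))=-239/700 = -0.34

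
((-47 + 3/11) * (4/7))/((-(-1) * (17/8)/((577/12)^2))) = -342251012/11781 = -29051.10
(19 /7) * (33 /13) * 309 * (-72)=-13949496/91 = -153291.16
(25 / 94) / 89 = 25/8366 = 0.00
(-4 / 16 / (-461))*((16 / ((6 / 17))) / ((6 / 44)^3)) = 362032/37341 = 9.70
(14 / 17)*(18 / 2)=126/17 = 7.41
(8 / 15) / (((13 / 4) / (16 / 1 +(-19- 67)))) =-448/39 = -11.49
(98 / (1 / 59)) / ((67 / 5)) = 28910/67 = 431.49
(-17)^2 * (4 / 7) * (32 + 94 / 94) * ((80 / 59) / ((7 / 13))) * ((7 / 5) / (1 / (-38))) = -301521792/413 = -730076.98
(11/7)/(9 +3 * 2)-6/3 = -199/105 = -1.90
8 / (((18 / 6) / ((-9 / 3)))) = -8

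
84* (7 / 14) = 42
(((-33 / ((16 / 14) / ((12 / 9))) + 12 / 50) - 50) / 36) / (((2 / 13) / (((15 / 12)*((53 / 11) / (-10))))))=1013519/105600 = 9.60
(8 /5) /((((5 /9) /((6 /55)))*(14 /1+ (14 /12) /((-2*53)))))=274752/12233375 = 0.02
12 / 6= 2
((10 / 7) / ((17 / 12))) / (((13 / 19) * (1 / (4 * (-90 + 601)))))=665760/221 = 3012.49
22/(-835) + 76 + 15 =75963/835 = 90.97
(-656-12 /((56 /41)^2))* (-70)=2596735/56 = 46370.27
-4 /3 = -1.33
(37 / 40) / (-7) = -37/280 = -0.13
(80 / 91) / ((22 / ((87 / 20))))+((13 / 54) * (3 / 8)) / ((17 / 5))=491017/2450448 = 0.20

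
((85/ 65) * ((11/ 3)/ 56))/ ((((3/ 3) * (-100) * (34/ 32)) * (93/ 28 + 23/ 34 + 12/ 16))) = -187/1101750 = 0.00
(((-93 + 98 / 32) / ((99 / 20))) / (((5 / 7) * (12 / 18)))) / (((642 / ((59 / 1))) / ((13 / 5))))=-7725991/847440 = -9.12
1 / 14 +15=211/14 = 15.07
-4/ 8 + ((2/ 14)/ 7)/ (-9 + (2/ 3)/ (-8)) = -5365/10682 = -0.50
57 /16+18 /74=2253/592 = 3.81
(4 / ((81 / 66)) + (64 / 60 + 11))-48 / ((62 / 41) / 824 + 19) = 184881797/14444055 = 12.80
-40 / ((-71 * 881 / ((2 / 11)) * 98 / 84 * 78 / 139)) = 11120/62613551 = 0.00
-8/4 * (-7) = 14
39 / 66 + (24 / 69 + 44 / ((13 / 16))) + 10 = 428179/6578 = 65.09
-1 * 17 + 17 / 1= 0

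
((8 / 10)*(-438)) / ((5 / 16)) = -28032/25 = -1121.28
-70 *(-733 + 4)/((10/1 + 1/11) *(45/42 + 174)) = 873180/30229 = 28.89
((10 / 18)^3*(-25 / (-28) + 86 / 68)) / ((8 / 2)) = 128375/1388016 = 0.09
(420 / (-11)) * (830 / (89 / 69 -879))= 12026700/333091 = 36.11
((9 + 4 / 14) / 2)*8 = 260/7 = 37.14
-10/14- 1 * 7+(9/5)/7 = -261/35 = -7.46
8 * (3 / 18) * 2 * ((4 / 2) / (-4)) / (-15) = 4/45 = 0.09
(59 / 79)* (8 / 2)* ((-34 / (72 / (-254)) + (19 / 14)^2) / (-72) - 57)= -175.33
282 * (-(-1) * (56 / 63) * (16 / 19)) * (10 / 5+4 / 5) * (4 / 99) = 673792/28215 = 23.88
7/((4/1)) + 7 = 35/4 = 8.75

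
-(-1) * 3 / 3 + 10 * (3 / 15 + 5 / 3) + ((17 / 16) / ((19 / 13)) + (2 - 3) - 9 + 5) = 14039/912 = 15.39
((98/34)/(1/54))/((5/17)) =2646/5 = 529.20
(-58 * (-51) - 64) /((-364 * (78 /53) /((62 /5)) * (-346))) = 2377421/12279540 = 0.19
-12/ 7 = -1.71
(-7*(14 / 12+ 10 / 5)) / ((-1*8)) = 133/48 = 2.77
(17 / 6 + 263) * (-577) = -920315/6 = -153385.83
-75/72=-25/24 = -1.04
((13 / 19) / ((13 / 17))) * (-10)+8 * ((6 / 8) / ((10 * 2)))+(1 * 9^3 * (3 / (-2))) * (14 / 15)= -195557/190 = -1029.25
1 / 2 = 0.50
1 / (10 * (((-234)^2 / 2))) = 1/273780 = 0.00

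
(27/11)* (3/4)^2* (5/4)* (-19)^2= 623.03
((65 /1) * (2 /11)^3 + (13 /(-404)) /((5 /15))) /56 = 158171/30112544 = 0.01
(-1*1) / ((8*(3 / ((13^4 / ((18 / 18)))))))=-28561/24 = -1190.04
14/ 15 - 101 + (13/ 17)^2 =-431254/4335 = -99.48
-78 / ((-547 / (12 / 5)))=936/2735 = 0.34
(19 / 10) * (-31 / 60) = -589/600 = -0.98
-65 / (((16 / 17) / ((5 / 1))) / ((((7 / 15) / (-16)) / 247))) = 595/14592 = 0.04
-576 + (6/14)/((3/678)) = -479.14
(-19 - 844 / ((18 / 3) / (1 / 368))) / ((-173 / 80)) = 106990/11937 = 8.96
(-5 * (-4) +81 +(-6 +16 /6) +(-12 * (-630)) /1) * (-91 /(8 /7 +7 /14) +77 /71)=-679104853/1633 = -415863.35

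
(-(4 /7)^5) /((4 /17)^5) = -1419857/16807 = -84.48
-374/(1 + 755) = -0.49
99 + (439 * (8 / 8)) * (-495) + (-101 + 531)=-216776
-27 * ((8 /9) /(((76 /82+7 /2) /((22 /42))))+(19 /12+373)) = -9347729/924 = -10116.59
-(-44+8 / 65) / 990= 1426/32175 = 0.04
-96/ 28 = -24/7 = -3.43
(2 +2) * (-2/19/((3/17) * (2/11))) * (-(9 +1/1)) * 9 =22440/19 = 1181.05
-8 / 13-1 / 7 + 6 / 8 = -0.01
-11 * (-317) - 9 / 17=3486.47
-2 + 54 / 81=-4/3 = -1.33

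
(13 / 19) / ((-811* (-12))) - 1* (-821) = 151809481/184908 = 821.00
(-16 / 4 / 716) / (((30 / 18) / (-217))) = 651/895 = 0.73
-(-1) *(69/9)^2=529/9 = 58.78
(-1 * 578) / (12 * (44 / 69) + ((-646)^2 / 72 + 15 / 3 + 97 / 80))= -0.10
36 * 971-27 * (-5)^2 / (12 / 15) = 136449/4 = 34112.25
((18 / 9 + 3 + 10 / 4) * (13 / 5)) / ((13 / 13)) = 19.50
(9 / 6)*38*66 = 3762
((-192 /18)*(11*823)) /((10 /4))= -579392/15 = -38626.13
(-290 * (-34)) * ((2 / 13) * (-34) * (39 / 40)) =-50286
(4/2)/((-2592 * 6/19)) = -19/7776 = 0.00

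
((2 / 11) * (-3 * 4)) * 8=-192/11 = -17.45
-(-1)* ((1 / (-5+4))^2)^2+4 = 5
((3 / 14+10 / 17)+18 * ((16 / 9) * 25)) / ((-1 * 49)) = -190591/11662 = -16.34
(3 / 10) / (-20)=-3/200 = -0.02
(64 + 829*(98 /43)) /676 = 41997/14534 = 2.89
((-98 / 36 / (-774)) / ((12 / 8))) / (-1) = -49/20898 = 0.00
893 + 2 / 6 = 2680/3 = 893.33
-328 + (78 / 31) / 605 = -6151562/18755 = -328.00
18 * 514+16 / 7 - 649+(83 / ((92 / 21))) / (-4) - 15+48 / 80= 110589603/12880 = 8586.15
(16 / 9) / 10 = 0.18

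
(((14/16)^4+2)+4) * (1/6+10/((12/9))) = 620471/12288 = 50.49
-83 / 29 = -2.86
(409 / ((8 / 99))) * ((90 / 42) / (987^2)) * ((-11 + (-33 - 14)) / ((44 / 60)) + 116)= 177915/432964 = 0.41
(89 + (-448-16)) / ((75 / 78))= -390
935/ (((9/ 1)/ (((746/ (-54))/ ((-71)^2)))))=-348755/1224963 = -0.28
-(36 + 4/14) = -254/7 = -36.29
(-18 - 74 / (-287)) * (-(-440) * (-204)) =457057920/287 = 1592536.31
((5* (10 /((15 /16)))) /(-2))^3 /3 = -512000/81 = -6320.99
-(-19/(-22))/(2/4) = -19/11 = -1.73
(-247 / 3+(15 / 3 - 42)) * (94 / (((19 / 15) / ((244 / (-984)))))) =5131930/2337 = 2195.95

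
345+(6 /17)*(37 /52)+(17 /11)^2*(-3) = 18081507/53482 = 338.09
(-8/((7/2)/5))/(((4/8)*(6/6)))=-160/7 = -22.86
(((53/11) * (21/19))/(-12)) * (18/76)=-3339/31768 = -0.11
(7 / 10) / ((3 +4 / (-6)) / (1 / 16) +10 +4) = 3/220 = 0.01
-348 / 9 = -116/3 = -38.67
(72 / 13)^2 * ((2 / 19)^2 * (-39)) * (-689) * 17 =56049408/361 = 155261.52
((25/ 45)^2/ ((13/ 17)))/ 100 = 17/4212 = 0.00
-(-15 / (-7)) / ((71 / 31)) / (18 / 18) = -465/497 = -0.94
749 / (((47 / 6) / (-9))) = -40446/47 = -860.55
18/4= 9/2 = 4.50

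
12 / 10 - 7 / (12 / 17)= -523/60 = -8.72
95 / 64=1.48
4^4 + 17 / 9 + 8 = 2393/9 = 265.89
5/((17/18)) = 90/17 = 5.29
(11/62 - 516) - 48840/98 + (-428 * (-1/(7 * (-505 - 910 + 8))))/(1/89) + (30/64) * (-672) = -814015583/610638 = -1333.06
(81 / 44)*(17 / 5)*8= 2754/55 = 50.07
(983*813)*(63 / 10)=50348277/10 = 5034827.70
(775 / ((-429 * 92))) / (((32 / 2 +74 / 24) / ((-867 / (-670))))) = -134385/100926254 = 0.00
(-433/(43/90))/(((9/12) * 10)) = -5196/43 = -120.84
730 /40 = 73/4 = 18.25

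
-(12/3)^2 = -16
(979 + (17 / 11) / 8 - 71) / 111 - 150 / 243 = 1995067/263736 = 7.56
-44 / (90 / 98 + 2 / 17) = -36652/863 = -42.47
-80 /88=-10/11 = -0.91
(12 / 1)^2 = 144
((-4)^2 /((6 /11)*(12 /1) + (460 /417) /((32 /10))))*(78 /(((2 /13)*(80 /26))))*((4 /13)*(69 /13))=624.89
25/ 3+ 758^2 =1723717/3 = 574572.33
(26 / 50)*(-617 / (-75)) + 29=62396/1875 = 33.28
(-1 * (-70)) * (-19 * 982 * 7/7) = -1306060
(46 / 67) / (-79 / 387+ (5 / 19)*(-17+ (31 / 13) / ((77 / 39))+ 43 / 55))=-0.17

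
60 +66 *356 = 23556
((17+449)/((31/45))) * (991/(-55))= -4156254/341 = -12188.43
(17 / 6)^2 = 289/36 = 8.03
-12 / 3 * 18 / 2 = -36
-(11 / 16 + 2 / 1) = -43/16 = -2.69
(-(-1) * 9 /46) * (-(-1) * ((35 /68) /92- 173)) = -9740277/287776 = -33.85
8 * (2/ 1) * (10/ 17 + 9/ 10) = 2024/85 = 23.81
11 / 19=0.58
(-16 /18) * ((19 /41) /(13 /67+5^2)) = -1273/77859 = -0.02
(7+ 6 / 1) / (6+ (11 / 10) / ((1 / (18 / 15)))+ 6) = 325/333 = 0.98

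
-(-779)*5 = 3895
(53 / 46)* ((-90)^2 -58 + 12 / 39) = 9266.14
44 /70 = 22/35 = 0.63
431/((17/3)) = 76.06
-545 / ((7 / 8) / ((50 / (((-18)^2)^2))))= -13625/45927 = -0.30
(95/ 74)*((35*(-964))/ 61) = -1602650/2257 = -710.08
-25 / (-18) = 25/18 = 1.39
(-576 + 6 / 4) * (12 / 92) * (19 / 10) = -65493/460 = -142.38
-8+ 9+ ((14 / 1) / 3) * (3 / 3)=17/3 = 5.67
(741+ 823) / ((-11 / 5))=-7820/11 = -710.91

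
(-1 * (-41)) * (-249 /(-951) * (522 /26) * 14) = 12434562/4121 = 3017.37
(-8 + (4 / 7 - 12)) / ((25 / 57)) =-7752/175 = -44.30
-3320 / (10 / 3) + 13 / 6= -5963/6 = -993.83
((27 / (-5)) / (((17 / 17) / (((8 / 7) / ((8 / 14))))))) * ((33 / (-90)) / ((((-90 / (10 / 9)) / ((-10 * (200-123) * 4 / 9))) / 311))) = 2107336/405 = 5203.30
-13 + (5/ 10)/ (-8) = -209/16 = -13.06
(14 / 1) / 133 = 2/19 = 0.11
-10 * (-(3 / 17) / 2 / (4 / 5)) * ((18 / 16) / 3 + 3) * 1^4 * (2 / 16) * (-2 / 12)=-675/8704 = -0.08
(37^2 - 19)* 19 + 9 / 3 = 25653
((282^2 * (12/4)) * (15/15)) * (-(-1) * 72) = 17177184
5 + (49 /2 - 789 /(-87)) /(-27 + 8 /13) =74159/19894 = 3.73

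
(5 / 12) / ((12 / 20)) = 25/36 = 0.69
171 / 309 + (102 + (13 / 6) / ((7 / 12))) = 76619/721 = 106.27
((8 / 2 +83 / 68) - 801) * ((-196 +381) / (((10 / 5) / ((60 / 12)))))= -50054525/136 = -368047.98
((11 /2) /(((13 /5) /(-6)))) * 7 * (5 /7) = -825/13 = -63.46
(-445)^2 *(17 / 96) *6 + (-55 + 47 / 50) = 84139001/400 = 210347.50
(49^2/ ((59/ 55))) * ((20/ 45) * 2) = 1056440/531 = 1989.53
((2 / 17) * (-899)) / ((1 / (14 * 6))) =-151032/17 = -8884.24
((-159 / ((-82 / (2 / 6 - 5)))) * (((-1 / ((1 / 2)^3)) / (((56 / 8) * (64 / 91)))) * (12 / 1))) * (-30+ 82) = 376194/41 = 9175.46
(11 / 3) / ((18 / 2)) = 0.41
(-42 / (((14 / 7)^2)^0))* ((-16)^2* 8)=-86016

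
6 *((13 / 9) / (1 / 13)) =338/3 = 112.67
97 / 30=3.23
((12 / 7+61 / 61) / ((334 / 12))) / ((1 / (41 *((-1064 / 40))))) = -88806/835 = -106.35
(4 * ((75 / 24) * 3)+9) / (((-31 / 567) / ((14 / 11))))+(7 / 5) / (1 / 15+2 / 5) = -11874/11 = -1079.45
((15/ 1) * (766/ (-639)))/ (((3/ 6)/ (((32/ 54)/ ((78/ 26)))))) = -122560/17253 = -7.10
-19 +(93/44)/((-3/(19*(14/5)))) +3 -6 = -59.48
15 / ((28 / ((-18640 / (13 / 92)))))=-6430800/91 = -70668.13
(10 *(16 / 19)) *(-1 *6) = -960/19 = -50.53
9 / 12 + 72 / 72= 7/4 = 1.75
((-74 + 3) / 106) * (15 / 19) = -1065/2014 = -0.53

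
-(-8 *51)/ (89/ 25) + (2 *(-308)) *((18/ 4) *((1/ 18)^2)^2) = 29736347/259524 = 114.58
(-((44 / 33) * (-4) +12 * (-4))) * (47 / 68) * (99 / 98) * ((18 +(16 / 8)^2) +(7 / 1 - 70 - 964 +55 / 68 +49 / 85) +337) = -351532599/14161 = -24824.00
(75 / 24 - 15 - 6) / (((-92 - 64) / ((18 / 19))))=33/304 = 0.11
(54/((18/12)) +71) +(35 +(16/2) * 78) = 766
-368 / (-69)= 16/3 = 5.33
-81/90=-9/10 = -0.90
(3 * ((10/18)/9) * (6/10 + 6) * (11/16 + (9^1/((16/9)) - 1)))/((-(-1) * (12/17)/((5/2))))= 17765/864 = 20.56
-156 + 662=506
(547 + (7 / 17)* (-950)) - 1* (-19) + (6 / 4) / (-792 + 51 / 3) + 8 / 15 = 13861807/79050 = 175.35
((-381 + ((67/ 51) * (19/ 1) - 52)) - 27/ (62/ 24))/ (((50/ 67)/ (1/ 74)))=-599047/79050 = -7.58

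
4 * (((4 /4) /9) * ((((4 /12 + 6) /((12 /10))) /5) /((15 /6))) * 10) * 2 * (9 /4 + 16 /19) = 940/81 = 11.60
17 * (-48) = -816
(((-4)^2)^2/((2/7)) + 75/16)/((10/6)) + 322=68993/80 = 862.41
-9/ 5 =-1.80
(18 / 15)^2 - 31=-739/25 = -29.56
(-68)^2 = 4624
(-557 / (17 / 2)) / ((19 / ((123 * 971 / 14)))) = -29422.46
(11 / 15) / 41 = 11/615 = 0.02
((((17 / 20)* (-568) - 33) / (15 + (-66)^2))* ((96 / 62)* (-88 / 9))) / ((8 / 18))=907808/225835 = 4.02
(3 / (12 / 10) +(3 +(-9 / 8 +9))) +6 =19.38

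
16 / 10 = 1.60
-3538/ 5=-707.60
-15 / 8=-1.88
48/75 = 0.64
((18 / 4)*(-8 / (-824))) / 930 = 3/63860 = 0.00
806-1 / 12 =805.92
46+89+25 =160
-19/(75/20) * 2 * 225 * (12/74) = -13680/37 = -369.73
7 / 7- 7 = -6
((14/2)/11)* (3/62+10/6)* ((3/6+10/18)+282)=1034285/3348 = 308.93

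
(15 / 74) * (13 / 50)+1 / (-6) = -253/2220 = -0.11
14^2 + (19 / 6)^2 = 206.03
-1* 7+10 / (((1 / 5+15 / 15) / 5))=104/3 = 34.67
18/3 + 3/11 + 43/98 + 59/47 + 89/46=5769259/582659 = 9.90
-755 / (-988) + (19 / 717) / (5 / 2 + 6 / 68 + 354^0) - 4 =-139508065/43212156 = -3.23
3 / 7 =0.43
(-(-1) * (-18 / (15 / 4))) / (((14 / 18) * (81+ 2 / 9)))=-1944/25585 = -0.08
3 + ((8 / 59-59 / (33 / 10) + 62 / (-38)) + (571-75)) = 17742776/36993 = 479.63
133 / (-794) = -133/794 = -0.17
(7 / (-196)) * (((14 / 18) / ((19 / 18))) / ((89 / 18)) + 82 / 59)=-76765/1396766 = -0.05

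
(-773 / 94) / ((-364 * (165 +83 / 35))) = 3865/28633904 = 0.00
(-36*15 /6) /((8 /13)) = -585/4 = -146.25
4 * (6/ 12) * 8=16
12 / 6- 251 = -249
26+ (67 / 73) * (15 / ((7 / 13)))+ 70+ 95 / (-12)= 696907/6132 = 113.65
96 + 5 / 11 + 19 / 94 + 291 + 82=485625/1034 = 469.66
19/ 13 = 1.46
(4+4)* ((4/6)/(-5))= -16/15 = -1.07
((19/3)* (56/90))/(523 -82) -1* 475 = -4039799/8505 = -474.99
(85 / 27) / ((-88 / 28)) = -595/594 = -1.00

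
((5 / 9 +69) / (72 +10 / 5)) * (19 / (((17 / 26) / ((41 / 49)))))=6339502/277389 = 22.85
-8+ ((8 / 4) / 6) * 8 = -5.33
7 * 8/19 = 56/19 = 2.95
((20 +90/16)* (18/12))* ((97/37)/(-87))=-19885/17168 = -1.16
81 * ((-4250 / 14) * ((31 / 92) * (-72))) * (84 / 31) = 37179000/23 = 1616478.26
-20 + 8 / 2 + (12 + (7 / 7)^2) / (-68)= -1101/68 = -16.19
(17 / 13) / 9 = 17/117 = 0.15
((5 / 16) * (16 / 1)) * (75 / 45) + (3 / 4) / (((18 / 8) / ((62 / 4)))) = 27/2 = 13.50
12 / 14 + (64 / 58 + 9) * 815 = 8235.17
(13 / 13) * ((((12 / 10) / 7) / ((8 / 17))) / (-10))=-51/1400 = -0.04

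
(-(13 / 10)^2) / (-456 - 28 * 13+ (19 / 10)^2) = 169/81639 = 0.00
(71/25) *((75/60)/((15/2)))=71/150 = 0.47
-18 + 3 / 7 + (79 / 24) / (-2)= -6457/336 = -19.22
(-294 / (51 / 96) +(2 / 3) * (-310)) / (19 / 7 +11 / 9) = -203511/1054 = -193.08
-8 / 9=-0.89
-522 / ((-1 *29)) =18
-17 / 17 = -1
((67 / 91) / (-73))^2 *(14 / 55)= 8978/346731385 = 0.00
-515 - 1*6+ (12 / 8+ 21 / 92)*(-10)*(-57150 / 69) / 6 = 1972907/1058 = 1864.75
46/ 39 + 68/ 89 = 1.94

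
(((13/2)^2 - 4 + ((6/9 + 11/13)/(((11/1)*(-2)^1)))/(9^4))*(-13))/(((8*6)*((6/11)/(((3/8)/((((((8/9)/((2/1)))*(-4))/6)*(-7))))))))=-430644239/125411328 = -3.43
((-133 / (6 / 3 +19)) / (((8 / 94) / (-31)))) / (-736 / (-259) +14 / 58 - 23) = -115.83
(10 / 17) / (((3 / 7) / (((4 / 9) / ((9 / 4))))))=0.27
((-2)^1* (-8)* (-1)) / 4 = -4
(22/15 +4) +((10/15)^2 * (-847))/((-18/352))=2983654/405 = 7367.05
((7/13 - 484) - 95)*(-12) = 90240/13 = 6941.54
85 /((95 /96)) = 1632/19 = 85.89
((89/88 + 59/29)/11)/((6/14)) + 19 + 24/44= 566817/28072 = 20.19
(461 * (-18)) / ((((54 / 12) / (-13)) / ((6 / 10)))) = 71916/5 = 14383.20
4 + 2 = 6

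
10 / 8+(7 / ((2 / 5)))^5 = 52521915/32 = 1641309.84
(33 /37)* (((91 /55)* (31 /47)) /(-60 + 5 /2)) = -16926/999925 = -0.02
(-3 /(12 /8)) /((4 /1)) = -1/2 = -0.50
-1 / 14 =-0.07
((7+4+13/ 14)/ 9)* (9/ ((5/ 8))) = 668/35 = 19.09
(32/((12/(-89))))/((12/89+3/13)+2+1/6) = -1647568/17579 = -93.72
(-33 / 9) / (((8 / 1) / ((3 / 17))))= -11/136 = -0.08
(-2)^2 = 4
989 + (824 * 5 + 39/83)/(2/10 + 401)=166376517/166498 = 999.27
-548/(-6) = 274/3 = 91.33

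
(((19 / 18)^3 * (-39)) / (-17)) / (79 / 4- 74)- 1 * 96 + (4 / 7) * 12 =-22844185/256122 = -89.19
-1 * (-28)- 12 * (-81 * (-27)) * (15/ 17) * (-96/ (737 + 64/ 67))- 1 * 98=824394650/280177 = 2942.41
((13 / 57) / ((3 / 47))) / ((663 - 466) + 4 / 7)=0.02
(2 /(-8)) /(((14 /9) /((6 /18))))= -0.05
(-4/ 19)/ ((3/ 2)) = -8/57 = -0.14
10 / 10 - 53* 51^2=-137852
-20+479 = 459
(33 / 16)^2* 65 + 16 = 74881/256 = 292.50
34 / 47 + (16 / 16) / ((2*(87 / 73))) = 9347/8178 = 1.14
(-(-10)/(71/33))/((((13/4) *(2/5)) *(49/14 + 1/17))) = 10200/10153 = 1.00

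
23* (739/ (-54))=-16997/54 = -314.76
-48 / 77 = -0.62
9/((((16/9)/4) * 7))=81/28 = 2.89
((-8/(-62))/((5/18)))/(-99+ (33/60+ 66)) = -288/20119 = -0.01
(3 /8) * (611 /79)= 1833/632 = 2.90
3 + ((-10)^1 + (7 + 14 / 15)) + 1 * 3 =59/15 = 3.93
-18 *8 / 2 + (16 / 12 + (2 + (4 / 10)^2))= -5138/75 = -68.51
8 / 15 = 0.53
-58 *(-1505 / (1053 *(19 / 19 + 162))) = 87290/171639 = 0.51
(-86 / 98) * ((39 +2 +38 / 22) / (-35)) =4042/3773 = 1.07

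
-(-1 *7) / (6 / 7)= 49/6 = 8.17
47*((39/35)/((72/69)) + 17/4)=249.94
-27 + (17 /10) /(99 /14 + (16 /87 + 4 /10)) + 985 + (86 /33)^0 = 44719892/46621 = 959.22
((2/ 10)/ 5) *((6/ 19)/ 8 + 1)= 0.04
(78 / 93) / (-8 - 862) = -13/13485 = 0.00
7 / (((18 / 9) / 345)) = 2415/2 = 1207.50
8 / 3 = 2.67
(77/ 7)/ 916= 11/916 = 0.01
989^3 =967361669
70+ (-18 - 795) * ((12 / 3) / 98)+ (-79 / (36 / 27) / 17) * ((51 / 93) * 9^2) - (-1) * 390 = 1652683/6076 = 272.00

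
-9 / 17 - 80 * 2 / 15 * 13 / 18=-3779/459 = -8.23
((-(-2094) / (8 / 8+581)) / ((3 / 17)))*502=2978366/291 = 10234.93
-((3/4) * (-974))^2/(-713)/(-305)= -2134521/869860 = -2.45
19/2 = 9.50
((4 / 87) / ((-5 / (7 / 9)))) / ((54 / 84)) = -392/35235 = -0.01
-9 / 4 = -2.25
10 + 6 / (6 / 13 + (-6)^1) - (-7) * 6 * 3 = 1619/12 = 134.92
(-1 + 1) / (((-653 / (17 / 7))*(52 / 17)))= 0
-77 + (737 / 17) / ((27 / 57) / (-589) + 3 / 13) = 63427067/568752 = 111.52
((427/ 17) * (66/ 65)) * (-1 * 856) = -24123792/1105 = -21831.49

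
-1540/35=-44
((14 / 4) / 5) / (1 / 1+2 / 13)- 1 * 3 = -359/150 = -2.39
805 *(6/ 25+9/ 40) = 14973/40 = 374.32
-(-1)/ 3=1/3 = 0.33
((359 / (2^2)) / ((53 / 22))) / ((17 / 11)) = 43439/1802 = 24.11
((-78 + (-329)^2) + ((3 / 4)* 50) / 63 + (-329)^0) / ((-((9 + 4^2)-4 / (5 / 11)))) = -22714565/3402 = -6676.83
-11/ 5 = -2.20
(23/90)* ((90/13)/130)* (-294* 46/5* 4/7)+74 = 223778/4225 = 52.97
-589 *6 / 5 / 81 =-1178/135 = -8.73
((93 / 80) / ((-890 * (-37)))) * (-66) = -3069/1317200 = 0.00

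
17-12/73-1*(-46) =62.84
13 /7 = 1.86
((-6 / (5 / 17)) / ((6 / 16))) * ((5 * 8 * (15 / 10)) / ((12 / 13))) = -3536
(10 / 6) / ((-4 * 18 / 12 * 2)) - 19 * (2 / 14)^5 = -84719/605052 = -0.14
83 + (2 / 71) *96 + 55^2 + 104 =3214.70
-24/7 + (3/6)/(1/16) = 32/7 = 4.57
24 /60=0.40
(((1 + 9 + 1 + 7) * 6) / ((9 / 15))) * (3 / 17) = 540/17 = 31.76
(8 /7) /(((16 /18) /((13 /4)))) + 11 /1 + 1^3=453/28 = 16.18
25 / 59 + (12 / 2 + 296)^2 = 5381061/59 = 91204.42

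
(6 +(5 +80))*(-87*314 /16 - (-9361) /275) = -30454697/200 = -152273.48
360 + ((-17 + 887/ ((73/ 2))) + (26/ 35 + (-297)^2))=226314348/2555 = 88577.04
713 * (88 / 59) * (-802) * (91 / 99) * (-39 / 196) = 193277188/1239 = 155994.50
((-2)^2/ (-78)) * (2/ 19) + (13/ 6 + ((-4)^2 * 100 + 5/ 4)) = 4752511/2964 = 1603.41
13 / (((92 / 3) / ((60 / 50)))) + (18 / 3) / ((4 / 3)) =5.01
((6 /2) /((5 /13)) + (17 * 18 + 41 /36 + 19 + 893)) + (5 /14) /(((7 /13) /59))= 11166751/8820 = 1266.07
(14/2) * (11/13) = 77/13 = 5.92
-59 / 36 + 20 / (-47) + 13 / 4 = 1003/846 = 1.19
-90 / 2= -45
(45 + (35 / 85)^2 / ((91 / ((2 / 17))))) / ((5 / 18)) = 51734142/319345 = 162.00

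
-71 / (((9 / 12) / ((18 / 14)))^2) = -10224/49 = -208.65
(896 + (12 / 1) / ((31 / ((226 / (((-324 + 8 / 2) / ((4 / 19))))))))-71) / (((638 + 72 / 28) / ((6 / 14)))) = 14576733/26410760 = 0.55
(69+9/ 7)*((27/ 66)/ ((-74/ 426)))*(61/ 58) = -14383251/82621 = -174.09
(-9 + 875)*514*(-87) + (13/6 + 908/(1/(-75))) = -232763315/6 = -38793885.83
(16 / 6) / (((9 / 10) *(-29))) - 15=-11825/783 = -15.10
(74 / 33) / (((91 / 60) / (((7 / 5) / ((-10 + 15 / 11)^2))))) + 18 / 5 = 3.63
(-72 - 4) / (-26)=38/13 = 2.92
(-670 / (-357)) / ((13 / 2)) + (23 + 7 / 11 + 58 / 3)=2208386/51051 = 43.26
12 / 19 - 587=-586.37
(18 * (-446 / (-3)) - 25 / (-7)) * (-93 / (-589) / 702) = 18757/31122 = 0.60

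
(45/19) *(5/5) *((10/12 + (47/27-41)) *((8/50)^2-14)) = 362461/285 = 1271.79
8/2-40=-36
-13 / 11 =-1.18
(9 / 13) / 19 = 9/247 = 0.04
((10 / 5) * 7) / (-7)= -2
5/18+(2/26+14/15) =1507/1170 = 1.29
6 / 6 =1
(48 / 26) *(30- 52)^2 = 11616/13 = 893.54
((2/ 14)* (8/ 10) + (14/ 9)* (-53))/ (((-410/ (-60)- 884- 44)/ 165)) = 570548/38689 = 14.75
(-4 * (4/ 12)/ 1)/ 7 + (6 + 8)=13.81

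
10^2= 100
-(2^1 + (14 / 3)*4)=-62/3 = -20.67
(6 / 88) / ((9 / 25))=25/132 = 0.19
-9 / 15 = -3/5 = -0.60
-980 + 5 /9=-8815/9 = -979.44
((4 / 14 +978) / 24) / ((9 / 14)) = 1712/27 = 63.41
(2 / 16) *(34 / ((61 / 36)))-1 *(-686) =688.51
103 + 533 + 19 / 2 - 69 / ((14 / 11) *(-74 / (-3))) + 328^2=112123485/1036 = 108227.30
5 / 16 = 0.31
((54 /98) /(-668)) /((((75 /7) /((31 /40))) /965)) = -53847/935200 = -0.06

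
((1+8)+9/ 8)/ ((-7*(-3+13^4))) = -81/1599248 = 0.00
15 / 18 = 5/6 = 0.83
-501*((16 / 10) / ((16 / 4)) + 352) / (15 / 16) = -4708064/25 = -188322.56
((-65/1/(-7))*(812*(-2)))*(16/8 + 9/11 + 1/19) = -9048000/209 = -43291.87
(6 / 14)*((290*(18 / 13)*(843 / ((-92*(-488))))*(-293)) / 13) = -967001085/13277992 = -72.83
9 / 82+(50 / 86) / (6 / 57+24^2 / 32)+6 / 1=3724871/606472 = 6.14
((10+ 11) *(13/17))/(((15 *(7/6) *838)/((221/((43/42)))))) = 21294/90085 = 0.24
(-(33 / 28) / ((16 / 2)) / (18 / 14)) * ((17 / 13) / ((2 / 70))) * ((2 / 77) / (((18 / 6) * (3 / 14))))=-595/2808 = -0.21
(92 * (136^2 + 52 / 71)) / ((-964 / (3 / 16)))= -22653873/68444 = -330.98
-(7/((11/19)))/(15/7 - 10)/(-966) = -133/83490 = 0.00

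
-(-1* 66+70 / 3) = 128/3 = 42.67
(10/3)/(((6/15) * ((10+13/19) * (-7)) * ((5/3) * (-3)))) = 95/4263 = 0.02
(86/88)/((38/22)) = 43/76 = 0.57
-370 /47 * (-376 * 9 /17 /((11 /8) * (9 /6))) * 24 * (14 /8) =5967360/187 = 31911.02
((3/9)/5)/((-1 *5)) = -1/75 = -0.01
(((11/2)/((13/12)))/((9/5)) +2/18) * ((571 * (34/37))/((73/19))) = 126521038/316017 = 400.36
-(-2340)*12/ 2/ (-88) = -1755/11 = -159.55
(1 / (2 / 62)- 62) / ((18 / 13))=-403/18 = -22.39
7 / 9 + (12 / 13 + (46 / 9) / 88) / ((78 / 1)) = 317363/401544 = 0.79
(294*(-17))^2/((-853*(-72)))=406.73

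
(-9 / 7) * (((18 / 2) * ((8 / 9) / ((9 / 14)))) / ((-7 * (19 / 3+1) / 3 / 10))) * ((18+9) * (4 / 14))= 38880/539 = 72.13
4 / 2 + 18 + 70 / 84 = 20.83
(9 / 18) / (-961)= -1/1922 = 0.00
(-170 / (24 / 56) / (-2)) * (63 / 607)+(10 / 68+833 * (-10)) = -171486675/20638 = -8309.27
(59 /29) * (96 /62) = 2832/899 = 3.15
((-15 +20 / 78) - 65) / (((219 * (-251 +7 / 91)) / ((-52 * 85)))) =-6873100/1071567 = -6.41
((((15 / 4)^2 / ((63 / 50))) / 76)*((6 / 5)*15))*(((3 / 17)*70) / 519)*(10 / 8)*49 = 6890625/1788128 = 3.85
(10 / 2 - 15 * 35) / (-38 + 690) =-130/163 = -0.80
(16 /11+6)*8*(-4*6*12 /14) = -94464/77 = -1226.81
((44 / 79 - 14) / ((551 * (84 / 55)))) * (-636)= 3095730/304703 = 10.16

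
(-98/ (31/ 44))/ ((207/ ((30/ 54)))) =-21560/57753 = -0.37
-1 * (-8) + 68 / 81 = 716/81 = 8.84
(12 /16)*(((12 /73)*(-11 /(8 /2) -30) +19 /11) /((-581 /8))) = 17616/466543 = 0.04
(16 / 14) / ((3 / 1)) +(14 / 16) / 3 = 113/168 = 0.67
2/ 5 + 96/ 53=586/265 = 2.21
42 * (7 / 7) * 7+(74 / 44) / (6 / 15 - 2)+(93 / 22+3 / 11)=52351/176 = 297.45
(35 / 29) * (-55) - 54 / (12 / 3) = -4633/58 = -79.88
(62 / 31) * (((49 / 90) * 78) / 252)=0.34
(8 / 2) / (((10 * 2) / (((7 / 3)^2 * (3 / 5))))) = 0.65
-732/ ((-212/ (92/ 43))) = 16836/2279 = 7.39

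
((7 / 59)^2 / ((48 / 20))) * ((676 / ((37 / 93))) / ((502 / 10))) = 6417775/32328047 = 0.20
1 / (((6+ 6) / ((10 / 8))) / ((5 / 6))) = 25/288 = 0.09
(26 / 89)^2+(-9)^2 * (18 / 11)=11556254/87131 = 132.63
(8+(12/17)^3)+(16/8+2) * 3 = 99988/4913 = 20.35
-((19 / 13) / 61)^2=-361/628849 = 0.00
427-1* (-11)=438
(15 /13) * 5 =75/13 = 5.77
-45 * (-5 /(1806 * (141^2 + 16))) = 75/11977994 = 0.00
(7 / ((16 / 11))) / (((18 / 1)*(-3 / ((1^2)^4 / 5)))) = -77/4320 = -0.02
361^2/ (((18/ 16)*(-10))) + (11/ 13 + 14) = -6768007/585 = -11569.24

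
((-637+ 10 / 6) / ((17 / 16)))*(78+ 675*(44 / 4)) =-76270496/17 = -4486499.76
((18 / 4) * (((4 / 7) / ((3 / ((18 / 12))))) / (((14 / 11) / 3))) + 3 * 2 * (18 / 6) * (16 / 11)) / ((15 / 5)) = 10497/1078 = 9.74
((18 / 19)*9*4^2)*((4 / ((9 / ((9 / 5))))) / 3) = 3456/95 = 36.38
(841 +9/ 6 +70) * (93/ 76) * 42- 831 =3501069/76 = 46066.70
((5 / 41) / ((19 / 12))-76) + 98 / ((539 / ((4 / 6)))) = -1948636/25707 = -75.80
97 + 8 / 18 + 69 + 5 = 1543/9 = 171.44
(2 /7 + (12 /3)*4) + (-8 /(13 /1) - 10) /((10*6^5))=19206559/1179360 = 16.29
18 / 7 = 2.57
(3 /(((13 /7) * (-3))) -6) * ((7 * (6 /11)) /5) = -714/143 = -4.99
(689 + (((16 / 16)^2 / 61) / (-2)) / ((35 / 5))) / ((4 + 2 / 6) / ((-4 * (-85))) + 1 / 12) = 7171.21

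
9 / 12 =3/4 = 0.75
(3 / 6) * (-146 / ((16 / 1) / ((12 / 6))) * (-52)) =949/2 = 474.50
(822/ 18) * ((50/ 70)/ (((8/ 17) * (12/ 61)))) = 710345/2016 = 352.35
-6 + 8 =2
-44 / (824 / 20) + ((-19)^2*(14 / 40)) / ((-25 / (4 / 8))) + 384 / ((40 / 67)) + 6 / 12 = 65930819/103000 = 640.11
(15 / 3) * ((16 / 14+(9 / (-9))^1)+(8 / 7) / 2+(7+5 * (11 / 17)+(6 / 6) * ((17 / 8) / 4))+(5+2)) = 351875/3808 = 92.40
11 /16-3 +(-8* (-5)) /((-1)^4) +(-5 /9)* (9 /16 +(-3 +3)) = 299/8 = 37.38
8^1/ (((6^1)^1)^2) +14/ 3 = 44/9 = 4.89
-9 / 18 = -1/2 = -0.50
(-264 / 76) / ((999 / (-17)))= 374/6327 = 0.06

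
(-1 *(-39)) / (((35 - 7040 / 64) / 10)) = -5.20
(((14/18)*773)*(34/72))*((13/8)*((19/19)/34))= 70343/5184 = 13.57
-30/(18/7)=-35/3 = -11.67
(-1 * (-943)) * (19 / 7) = 17917/7 = 2559.57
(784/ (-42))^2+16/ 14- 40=19504/63 = 309.59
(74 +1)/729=25/243 = 0.10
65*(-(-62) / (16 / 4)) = 2015/2 = 1007.50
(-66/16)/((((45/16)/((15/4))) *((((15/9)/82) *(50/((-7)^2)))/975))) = -2585583/10 = -258558.30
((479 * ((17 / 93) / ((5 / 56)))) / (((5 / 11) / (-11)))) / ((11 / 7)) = -35112616/2325 = -15102.20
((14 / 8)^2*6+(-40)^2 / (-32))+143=891/8 = 111.38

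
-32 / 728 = -4/91 = -0.04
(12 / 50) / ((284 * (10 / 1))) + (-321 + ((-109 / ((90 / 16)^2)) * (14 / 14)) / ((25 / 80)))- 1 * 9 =-980613701/2875500 = -341.02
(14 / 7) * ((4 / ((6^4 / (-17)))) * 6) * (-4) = 68/27 = 2.52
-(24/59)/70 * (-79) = 948/2065 = 0.46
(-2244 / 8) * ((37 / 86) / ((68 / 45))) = -54945/688 = -79.86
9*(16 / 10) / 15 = 24/25 = 0.96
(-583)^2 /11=30899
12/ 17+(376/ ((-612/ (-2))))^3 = 9172844/3581577 = 2.56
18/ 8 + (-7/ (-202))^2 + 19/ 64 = 1663547/652864 = 2.55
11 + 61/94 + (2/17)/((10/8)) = 93827/7990 = 11.74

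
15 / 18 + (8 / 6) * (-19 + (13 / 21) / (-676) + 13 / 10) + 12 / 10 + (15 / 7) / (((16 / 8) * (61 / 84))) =-10038001/499590 = -20.09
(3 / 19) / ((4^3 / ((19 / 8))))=3/512 = 0.01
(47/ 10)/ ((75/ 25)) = 1.57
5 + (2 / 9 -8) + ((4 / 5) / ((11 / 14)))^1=-871/495 = -1.76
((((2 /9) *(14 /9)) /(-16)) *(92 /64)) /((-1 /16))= 161/324 = 0.50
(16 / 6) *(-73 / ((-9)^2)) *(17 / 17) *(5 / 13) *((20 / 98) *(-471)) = 4584400/51597 = 88.85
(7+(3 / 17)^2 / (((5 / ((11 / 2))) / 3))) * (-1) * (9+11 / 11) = -20527/289 = -71.03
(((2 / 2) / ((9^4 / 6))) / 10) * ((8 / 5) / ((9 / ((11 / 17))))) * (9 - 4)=88/1673055 = 0.00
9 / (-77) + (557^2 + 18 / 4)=47779021/154 = 310253.38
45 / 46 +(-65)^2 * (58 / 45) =2254865/414 = 5446.53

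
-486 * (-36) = 17496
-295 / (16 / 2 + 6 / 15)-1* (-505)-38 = 18139/42 = 431.88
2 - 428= -426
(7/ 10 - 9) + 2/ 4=-39/5 = -7.80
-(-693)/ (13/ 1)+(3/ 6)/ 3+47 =7837/78 = 100.47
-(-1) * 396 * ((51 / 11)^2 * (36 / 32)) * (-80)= -8427240/11 = -766112.73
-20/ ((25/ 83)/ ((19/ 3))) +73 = -5213/15 = -347.53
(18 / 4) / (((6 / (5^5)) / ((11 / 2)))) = 103125/8 = 12890.62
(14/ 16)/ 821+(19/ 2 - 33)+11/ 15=-2242867/98520 = -22.77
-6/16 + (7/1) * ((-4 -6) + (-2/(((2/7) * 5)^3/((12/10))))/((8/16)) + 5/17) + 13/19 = -79.16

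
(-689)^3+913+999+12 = -327080845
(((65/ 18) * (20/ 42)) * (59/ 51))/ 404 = 19175/3894156 = 0.00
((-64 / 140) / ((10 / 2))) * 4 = -0.37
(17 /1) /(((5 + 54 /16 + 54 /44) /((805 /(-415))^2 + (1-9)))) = -43669736/5821205 = -7.50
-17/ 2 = -8.50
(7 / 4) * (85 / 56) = 85/32 = 2.66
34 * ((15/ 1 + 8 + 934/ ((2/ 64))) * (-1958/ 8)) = -497808773/2 = -248904386.50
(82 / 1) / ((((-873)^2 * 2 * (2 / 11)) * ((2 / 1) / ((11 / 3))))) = 4961/9145548 = 0.00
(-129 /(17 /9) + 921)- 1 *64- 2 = 13374/17 = 786.71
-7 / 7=-1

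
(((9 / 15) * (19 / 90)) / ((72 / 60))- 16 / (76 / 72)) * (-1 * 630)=360353/38 = 9482.97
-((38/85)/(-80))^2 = -361/11560000 = 0.00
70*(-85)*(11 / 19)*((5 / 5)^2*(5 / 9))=-327250/171 = -1913.74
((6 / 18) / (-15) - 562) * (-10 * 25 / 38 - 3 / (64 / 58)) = 142970023/27360 = 5225.51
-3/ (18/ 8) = -4/3 = -1.33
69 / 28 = 2.46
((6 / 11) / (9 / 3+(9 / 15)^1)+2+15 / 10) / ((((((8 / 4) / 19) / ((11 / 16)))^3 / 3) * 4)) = 200015299/262144 = 763.00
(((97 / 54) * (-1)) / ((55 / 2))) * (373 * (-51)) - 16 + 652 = 929897/495 = 1878.58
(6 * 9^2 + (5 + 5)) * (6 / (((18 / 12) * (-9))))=-1984/9 = -220.44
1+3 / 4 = 7/4 = 1.75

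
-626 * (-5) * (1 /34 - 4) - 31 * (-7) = -207586/17 = -12210.94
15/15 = 1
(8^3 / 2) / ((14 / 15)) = 1920/7 = 274.29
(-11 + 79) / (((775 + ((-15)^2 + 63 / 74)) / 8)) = 40256/74063 = 0.54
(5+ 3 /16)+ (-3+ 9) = 179/16 = 11.19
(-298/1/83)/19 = -298/1577 = -0.19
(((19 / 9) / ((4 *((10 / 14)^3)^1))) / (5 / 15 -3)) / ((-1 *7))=931/12000 = 0.08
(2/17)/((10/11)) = 11/85 = 0.13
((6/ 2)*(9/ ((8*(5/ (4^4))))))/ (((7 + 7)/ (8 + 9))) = 209.83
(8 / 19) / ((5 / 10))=16/19 = 0.84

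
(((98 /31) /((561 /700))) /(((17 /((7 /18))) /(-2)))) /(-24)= 0.01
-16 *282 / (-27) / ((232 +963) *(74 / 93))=23312/132645 = 0.18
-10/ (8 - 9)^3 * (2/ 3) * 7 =46.67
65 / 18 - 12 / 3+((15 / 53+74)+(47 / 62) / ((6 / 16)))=2245129/29574 = 75.92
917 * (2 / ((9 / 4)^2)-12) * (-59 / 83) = 50856820/6723 = 7564.60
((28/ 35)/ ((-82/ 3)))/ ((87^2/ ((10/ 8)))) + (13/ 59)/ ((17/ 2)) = 5378033/207506658 = 0.03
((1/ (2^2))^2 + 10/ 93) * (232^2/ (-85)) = -851092/7905 = -107.67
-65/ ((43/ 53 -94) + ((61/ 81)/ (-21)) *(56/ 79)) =66133665/94839847 = 0.70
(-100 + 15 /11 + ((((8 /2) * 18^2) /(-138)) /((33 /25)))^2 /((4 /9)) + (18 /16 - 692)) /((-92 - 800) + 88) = 115322221/137235296 = 0.84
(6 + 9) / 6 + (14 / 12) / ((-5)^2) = 2.55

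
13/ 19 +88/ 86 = 1395/817 = 1.71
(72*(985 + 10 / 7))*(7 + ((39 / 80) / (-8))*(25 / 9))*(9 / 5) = 97803801/112 = 873248.22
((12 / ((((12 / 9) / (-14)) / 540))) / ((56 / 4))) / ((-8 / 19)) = 23085/2 = 11542.50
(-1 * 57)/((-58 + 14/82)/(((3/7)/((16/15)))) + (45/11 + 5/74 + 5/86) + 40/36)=204499185/497266303 = 0.41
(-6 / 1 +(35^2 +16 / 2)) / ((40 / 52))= 1595.10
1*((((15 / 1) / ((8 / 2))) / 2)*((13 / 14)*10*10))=4875/28 = 174.11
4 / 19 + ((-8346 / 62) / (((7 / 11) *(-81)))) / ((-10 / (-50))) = 1477031/111321 = 13.27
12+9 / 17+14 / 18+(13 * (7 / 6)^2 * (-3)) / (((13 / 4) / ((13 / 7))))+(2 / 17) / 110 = -143266/8415 = -17.03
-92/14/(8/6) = -69/14 = -4.93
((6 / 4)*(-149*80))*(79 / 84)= -117710/7 = -16815.71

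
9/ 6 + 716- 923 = -411/2 = -205.50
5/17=0.29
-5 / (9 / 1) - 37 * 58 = -19319/9 = -2146.56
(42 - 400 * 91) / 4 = -18179/2 = -9089.50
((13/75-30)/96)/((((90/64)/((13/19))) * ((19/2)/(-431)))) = 25067822/3655125 = 6.86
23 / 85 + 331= 28158/85 = 331.27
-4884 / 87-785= -24393/29 = -841.14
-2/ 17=-0.12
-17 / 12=-1.42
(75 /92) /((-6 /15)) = -375/184 = -2.04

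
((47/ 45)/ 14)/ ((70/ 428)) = 5029/11025 = 0.46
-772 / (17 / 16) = -12352/17 = -726.59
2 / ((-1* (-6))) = 1/3 = 0.33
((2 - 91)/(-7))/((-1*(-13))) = 89/91 = 0.98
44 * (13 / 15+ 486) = 321332/15 = 21422.13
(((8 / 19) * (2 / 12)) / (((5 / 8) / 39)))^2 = 173056/9025 = 19.18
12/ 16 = 3/4 = 0.75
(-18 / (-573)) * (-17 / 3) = -34/191 = -0.18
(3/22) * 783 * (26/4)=30537/44 = 694.02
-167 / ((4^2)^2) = -167/256 = -0.65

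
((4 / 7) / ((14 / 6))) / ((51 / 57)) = 0.27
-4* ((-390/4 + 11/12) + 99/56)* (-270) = -716805/7 = -102400.71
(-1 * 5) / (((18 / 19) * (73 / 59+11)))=-295/684 = -0.43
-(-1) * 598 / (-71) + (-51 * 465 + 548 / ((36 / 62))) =-14556193/639 = -22779.64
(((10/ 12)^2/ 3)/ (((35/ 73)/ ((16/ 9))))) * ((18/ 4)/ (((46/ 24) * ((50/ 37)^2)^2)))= 136813753/226406250 = 0.60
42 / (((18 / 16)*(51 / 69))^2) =473984/7803 = 60.74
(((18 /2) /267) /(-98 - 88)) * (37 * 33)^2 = -1490841/5518 = -270.18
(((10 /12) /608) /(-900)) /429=-1/281698560 = 0.00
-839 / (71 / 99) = -83061/71 = -1169.87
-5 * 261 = -1305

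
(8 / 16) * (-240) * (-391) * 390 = 18298800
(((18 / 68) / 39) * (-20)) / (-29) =30/6409 = 0.00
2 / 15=0.13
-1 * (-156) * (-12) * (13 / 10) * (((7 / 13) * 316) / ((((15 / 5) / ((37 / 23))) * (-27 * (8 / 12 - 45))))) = -1215968/6555 = -185.50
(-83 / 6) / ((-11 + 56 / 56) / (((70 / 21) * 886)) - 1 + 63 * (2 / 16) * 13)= -147076/1077783 = -0.14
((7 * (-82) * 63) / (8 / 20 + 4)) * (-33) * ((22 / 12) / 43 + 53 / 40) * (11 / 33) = 42532539/344 = 123641.10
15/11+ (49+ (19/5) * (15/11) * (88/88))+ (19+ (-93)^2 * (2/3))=64246/11 = 5840.55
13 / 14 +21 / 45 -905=-189757/210 = -903.60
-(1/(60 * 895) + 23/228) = -25736/255075 = -0.10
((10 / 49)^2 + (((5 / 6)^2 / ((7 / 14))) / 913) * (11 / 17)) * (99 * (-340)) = -285980750/199283 = -1435.05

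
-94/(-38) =47/19 = 2.47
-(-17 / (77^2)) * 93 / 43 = 1581/254947 = 0.01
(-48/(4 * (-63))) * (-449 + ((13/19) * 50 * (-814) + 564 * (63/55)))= -115578388/21945 = -5266.73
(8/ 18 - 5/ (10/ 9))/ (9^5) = -73/1062882 = 0.00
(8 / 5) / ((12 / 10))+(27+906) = 2803/3 = 934.33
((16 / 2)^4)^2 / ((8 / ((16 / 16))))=2097152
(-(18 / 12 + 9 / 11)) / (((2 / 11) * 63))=-17/84 = -0.20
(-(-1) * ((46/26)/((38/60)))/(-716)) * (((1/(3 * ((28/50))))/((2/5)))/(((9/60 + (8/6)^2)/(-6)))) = 1940625/107393377 = 0.02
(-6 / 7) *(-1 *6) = 36/7 = 5.14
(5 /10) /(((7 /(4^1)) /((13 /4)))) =13/14 = 0.93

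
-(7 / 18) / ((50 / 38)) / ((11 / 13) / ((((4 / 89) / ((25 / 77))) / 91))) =-266/500625 = 0.00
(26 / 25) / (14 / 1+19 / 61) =0.07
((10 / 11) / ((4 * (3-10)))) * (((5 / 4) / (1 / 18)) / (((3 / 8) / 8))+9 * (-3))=-2265/154 = -14.71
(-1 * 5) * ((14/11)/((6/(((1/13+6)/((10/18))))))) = -1659/143 = -11.60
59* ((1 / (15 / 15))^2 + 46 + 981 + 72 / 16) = 121835/2 = 60917.50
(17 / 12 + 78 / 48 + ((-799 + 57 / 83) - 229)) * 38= -38766631/996 = -38922.32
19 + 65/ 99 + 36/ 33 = 2054/99 = 20.75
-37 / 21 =-1.76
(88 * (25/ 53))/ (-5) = -440/53 = -8.30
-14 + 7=-7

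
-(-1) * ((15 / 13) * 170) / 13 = 2550/169 = 15.09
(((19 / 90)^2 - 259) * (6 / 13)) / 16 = -2097539/280800 = -7.47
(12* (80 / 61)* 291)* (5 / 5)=279360/61 = 4579.67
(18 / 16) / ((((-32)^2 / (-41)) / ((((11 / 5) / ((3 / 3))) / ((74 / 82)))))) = -0.11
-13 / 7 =-1.86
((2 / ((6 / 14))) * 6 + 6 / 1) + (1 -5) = 30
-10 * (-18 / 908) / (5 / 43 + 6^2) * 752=1455120/352531 = 4.13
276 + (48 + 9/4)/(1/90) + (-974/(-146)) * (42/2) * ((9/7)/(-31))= 21691713/4526 = 4792.69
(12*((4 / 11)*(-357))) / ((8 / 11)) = -2142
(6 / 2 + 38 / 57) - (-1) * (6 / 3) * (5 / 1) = 41/3 = 13.67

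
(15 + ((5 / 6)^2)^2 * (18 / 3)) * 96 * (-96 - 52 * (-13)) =8966800/9 = 996311.11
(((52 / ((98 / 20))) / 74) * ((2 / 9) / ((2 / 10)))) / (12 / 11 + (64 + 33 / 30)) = 286000/118804077 = 0.00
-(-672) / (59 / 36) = 24192/59 = 410.03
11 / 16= 0.69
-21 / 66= -7/22 = -0.32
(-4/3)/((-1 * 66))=2/99 = 0.02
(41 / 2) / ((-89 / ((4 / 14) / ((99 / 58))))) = -2378/61677 = -0.04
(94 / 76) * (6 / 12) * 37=1739/76 = 22.88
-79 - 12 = -91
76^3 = 438976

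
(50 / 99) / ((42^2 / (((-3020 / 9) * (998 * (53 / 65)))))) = -399349700/5108103 = -78.18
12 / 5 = 2.40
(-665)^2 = 442225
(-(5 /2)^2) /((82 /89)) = -2225/328 = -6.78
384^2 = 147456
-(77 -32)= -45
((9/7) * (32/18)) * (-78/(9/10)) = -4160/21 = -198.10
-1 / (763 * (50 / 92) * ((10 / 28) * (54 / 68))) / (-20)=782/1839375 = 0.00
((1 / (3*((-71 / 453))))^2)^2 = 519885601/25411681 = 20.46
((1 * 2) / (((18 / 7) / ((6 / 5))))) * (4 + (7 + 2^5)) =602/15 = 40.13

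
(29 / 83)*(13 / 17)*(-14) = -5278/1411 = -3.74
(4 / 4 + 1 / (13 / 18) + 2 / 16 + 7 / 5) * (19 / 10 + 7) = 180937/5200 = 34.80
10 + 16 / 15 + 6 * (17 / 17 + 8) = 976/15 = 65.07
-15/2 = -7.50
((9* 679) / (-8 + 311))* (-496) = -1010352/101 = -10003.49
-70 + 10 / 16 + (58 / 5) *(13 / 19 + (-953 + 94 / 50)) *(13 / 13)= -210794173/19000 = -11094.43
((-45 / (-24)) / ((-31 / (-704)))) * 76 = 100320/31 = 3236.13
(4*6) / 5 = 24/5 = 4.80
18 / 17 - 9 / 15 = 39/85 = 0.46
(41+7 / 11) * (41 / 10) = 9389/55 = 170.71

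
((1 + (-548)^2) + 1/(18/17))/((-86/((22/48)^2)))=-654066347/891648 = -733.55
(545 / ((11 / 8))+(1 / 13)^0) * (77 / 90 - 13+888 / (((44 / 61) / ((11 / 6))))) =26760719/30 = 892023.97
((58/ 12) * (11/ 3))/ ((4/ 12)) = 319/6 = 53.17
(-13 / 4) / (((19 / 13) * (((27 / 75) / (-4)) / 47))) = 198575/171 = 1161.26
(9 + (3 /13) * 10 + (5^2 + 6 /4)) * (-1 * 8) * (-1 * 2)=7864/13 = 604.92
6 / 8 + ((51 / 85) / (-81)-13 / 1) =-6619/540 = -12.26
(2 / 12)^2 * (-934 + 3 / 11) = -10271/396 = -25.94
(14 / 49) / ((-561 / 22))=-4/357 = -0.01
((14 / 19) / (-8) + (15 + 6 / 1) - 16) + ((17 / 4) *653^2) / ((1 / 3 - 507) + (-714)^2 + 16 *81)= 984535309/116413456 = 8.46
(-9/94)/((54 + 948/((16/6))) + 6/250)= -375/1603969 = 0.00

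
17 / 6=2.83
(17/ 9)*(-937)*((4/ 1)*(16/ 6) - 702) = 33036746/27 = 1223583.19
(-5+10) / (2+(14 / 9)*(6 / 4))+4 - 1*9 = -50/13 = -3.85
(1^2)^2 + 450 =451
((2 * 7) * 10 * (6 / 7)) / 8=15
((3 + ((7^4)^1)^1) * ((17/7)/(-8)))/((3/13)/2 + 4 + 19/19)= -132821/931 = -142.66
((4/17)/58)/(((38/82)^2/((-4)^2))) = 53792/177973 = 0.30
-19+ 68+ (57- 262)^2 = 42074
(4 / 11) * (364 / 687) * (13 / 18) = 9464/68013 = 0.14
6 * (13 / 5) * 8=624/5 = 124.80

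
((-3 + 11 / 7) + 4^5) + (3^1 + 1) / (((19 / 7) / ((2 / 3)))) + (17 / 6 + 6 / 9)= 819589/798 = 1027.05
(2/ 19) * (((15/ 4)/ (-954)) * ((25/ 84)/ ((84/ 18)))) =-125/4736928 = 0.00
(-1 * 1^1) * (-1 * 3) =3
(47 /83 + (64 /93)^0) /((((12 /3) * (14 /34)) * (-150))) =-221/34860 = -0.01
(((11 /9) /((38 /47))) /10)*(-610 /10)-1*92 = -101.22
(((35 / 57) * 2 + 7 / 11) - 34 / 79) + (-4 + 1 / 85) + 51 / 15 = 712231/842061 = 0.85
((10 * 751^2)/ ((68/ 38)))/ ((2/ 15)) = 803701425/34 = 23638277.21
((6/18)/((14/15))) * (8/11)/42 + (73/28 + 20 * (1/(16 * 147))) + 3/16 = 72683/25872 = 2.81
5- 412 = -407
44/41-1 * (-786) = 32270/41 = 787.07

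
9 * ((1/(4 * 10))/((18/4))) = 1/20 = 0.05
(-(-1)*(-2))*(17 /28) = -17/14 = -1.21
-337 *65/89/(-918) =21905/81702 = 0.27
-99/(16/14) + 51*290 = 14703.38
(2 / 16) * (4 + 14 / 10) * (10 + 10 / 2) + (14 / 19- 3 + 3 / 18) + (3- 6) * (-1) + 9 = 9133/456 = 20.03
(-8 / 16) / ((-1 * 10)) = 1/20 = 0.05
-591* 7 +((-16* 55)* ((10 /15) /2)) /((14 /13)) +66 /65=-6017419/1365 = -4408.37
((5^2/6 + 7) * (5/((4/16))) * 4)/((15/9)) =536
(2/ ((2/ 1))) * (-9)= -9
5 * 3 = 15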